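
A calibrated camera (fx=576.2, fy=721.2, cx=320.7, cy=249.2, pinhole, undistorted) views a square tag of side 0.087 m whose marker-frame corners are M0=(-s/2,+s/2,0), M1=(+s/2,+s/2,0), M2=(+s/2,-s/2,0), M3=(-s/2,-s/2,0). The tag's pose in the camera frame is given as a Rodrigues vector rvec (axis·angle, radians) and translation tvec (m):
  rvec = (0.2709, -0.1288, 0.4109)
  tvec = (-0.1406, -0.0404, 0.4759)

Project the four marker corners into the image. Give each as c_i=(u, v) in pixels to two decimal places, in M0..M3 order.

c0=(82.17, 221.42) c1=(181.95, 270.11) c2=(219.46, 154.19) c3=(116.52, 99.43)

Intrinsics K: fx=576.2, fy=721.2, cx=320.7, cy=249.2
Marker side s = 0.087 m; corners in marker frame (Z=0):
  M0 = (-0.0435, +0.0435, 0)
  M1 = (+0.0435, +0.0435, 0)
  M2 = (+0.0435, -0.0435, 0)
  M3 = (-0.0435, -0.0435, 0)
rvec = (0.2709, -0.1288, 0.4109), |rvec| = θ = 0.50874 rad = 29.149°
Rodrigues: sinθ=0.48708, 1−cosθ=0.12664; R = I + sinθ·[k]× + (1−cosθ)·[k]×²:
    [+0.90927 -0.41048 -0.06885]
    [+0.37633 +0.88148 -0.28526]
    [+0.17778 +0.23347 +0.95597]
t = (-0.1406, -0.0404, 0.4759) m
M0: Pc = R·M0+t = (-0.19801, -0.01843, +0.47832); u = 576.2·(-0.19801)/0.47832 + 320.7 = 82.1732, v = 721.2·(-0.01843)/0.47832 + 249.2 = 221.4176
M1: Pc = R·M1+t = (-0.11890, +0.01431, +0.49379); u = 576.2·(-0.11890)/0.49379 + 320.7 = 181.9533, v = 721.2·(+0.01431)/0.49379 + 249.2 = 270.1071
M2: Pc = R·M2+t = (-0.08319, -0.06237, +0.47348); u = 576.2·(-0.08319)/0.47348 + 320.7 = 219.4603, v = 721.2·(-0.06237)/0.47348 + 249.2 = 154.1923
M3: Pc = R·M3+t = (-0.16230, -0.09511, +0.45801); u = 576.2·(-0.16230)/0.45801 + 320.7 = 116.5218, v = 721.2·(-0.09511)/0.45801 + 249.2 = 99.4291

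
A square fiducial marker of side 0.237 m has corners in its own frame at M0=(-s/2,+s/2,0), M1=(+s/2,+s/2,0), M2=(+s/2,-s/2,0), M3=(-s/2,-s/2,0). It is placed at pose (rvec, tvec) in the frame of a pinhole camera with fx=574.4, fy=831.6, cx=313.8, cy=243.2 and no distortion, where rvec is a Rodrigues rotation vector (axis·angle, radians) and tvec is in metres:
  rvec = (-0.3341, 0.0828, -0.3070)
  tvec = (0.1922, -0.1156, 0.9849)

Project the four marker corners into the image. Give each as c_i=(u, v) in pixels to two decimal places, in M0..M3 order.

Intrinsics K: fx=574.4, fy=831.6, cx=313.8, cy=243.2
Marker side s = 0.237 m; corners in marker frame (Z=0):
  M0 = (-0.1185, +0.1185, 0)
  M1 = (+0.1185, +0.1185, 0)
  M2 = (+0.1185, -0.1185, 0)
  M3 = (-0.1185, -0.1185, 0)
rvec = (-0.3341, 0.0828, -0.3070), |rvec| = θ = 0.46122 rad = 26.426°
Rodrigues: sinθ=0.44504, 1−cosθ=0.10449; R = I + sinθ·[k]× + (1−cosθ)·[k]×²:
    [+0.95034 +0.28264 +0.13028]
    [-0.30982 +0.89888 +0.30989]
    [-0.02951 -0.33487 +0.94180]
t = (0.1922, -0.1156, 0.9849) m
M0: Pc = R·M0+t = (+0.11308, +0.02763, +0.94872); u = 574.4·(+0.11308)/0.94872 + 313.8 = 382.2632, v = 831.6·(+0.02763)/0.94872 + 243.2 = 267.4195
M1: Pc = R·M1+t = (+0.33831, -0.04580, +0.94172); u = 574.4·(+0.33831)/0.94172 + 313.8 = 520.1501, v = 831.6·(-0.04580)/0.94172 + 243.2 = 202.7585
M2: Pc = R·M2+t = (+0.27132, -0.25883, +1.02108); u = 574.4·(+0.27132)/1.02108 + 313.8 = 466.4292, v = 831.6·(-0.25883)/1.02108 + 243.2 = 32.4012
M3: Pc = R·M3+t = (+0.04609, -0.18540, +1.02808); u = 574.4·(+0.04609)/1.02808 + 313.8 = 339.5521, v = 831.6·(-0.18540)/1.02808 + 243.2 = 93.2297

c0=(382.26, 267.42) c1=(520.15, 202.76) c2=(466.43, 32.40) c3=(339.55, 93.23)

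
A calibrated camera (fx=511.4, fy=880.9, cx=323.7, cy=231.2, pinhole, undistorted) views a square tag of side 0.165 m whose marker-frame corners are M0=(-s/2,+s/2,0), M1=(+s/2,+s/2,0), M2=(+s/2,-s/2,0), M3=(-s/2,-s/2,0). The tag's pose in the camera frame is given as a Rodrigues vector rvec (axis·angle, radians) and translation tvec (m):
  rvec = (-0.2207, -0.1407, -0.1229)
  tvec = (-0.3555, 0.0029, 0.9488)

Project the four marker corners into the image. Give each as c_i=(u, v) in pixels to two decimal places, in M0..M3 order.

Intrinsics K: fx=511.4, fy=880.9, cx=323.7, cy=231.2
Marker side s = 0.165 m; corners in marker frame (Z=0):
  M0 = (-0.0825, +0.0825, 0)
  M1 = (+0.0825, +0.0825, 0)
  M2 = (+0.0825, -0.0825, 0)
  M3 = (-0.0825, -0.0825, 0)
rvec = (-0.2207, -0.1407, -0.1229), |rvec| = θ = 0.28915 rad = 16.567°
Rodrigues: sinθ=0.28514, 1−cosθ=0.04151; R = I + sinθ·[k]× + (1−cosθ)·[k]×²:
    [+0.98267 +0.13661 -0.12528]
    [-0.10578 +0.96832 +0.22622]
    [+0.15222 -0.20905 +0.96599]
t = (-0.3555, 0.0029, 0.9488) m
M0: Pc = R·M0+t = (-0.42530, +0.09151, +0.91900); u = 511.4·(-0.42530)/0.91900 + 323.7 = 87.0304, v = 880.9·(+0.09151)/0.91900 + 231.2 = 318.9190
M1: Pc = R·M1+t = (-0.26316, +0.07406, +0.94411); u = 511.4·(-0.26316)/0.94411 + 323.7 = 181.1537, v = 880.9·(+0.07406)/0.94411 + 231.2 = 300.3010
M2: Pc = R·M2+t = (-0.28570, -0.08571, +0.97860); u = 511.4·(-0.28570)/0.97860 + 323.7 = 174.3985, v = 880.9·(-0.08571)/0.97860 + 231.2 = 154.0451
M3: Pc = R·M3+t = (-0.44784, -0.06826, +0.95349); u = 511.4·(-0.44784)/0.95349 + 323.7 = 83.5023, v = 880.9·(-0.06826)/0.95349 + 231.2 = 168.1371

c0=(87.03, 318.92) c1=(181.15, 300.30) c2=(174.40, 154.05) c3=(83.50, 168.14)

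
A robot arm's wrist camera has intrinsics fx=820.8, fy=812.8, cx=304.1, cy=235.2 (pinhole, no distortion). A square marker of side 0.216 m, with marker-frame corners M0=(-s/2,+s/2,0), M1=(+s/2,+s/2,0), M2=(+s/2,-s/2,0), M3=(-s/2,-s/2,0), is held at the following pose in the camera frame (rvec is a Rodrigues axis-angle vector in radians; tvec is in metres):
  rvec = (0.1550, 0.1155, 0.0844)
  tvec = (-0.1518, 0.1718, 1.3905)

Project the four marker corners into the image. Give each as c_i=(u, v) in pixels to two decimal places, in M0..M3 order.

Intrinsics K: fx=820.8, fy=812.8, cx=304.1, cy=235.2
Marker side s = 0.216 m; corners in marker frame (Z=0):
  M0 = (-0.1080, +0.1080, 0)
  M1 = (+0.1080, +0.1080, 0)
  M2 = (+0.1080, -0.1080, 0)
  M3 = (-0.1080, -0.1080, 0)
rvec = (0.1550, 0.1155, 0.0844), |rvec| = θ = 0.21092 rad = 12.085°
Rodrigues: sinθ=0.20936, 1−cosθ=0.02216; R = I + sinθ·[k]× + (1−cosθ)·[k]×²:
    [+0.98981 -0.07486 +0.12116]
    [+0.09269 +0.98448 -0.14900]
    [-0.10813 +0.15871 +0.98139]
t = (-0.1518, 0.1718, 1.3905) m
M0: Pc = R·M0+t = (-0.26678, +0.26811, +1.41932); u = 820.8·(-0.26678)/1.41932 + 304.1 = 149.8175, v = 812.8·(+0.26811)/1.41932 + 235.2 = 388.7402
M1: Pc = R·M1+t = (-0.05299, +0.28814, +1.39596); u = 820.8·(-0.05299)/1.39596 + 304.1 = 272.9455, v = 812.8·(+0.28814)/1.39596 + 235.2 = 402.9668
M2: Pc = R·M2+t = (-0.03682, +0.07549, +1.36168); u = 820.8·(-0.03682)/1.36168 + 304.1 = 281.9077, v = 812.8·(+0.07549)/1.36168 + 235.2 = 280.2587
M3: Pc = R·M3+t = (-0.25061, +0.05546, +1.38504); u = 820.8·(-0.25061)/1.38504 + 304.1 = 155.5810, v = 812.8·(+0.05546)/1.38504 + 235.2 = 267.7492

c0=(149.82, 388.74) c1=(272.95, 402.97) c2=(281.91, 280.26) c3=(155.58, 267.75)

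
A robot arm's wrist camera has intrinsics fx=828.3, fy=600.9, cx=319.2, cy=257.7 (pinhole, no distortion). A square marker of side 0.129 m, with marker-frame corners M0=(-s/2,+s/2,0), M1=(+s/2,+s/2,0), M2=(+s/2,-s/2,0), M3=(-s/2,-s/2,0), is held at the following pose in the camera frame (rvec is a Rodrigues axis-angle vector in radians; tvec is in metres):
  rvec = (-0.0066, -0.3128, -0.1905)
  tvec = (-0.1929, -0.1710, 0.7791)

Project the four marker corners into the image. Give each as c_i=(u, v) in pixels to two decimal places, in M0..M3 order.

Intrinsics K: fx=828.3, fy=600.9, cx=319.2, cy=257.7
Marker side s = 0.129 m; corners in marker frame (Z=0):
  M0 = (-0.0645, +0.0645, 0)
  M1 = (+0.0645, +0.0645, 0)
  M2 = (+0.0645, -0.0645, 0)
  M3 = (-0.0645, -0.0645, 0)
rvec = (-0.0066, -0.3128, -0.1905), |rvec| = θ = 0.36630 rad = 20.988°
Rodrigues: sinθ=0.35817, 1−cosθ=0.06634; R = I + sinθ·[k]× + (1−cosθ)·[k]×²:
    [+0.93368 +0.18729 -0.30523]
    [-0.18525 +0.98204 +0.03592]
    [+0.30647 +0.02301 +0.95160]
t = (-0.1929, -0.1710, 0.7791) m
M0: Pc = R·M0+t = (-0.24104, -0.09571, +0.76082); u = 828.3·(-0.24104)/0.76082 + 319.2 = 56.7777, v = 600.9·(-0.09571)/0.76082 + 257.7 = 182.1072
M1: Pc = R·M1+t = (-0.12060, -0.11961, +0.80035); u = 828.3·(-0.12060)/0.80035 + 319.2 = 194.3912, v = 600.9·(-0.11961)/0.80035 + 257.7 = 167.8995
M2: Pc = R·M2+t = (-0.14476, -0.24629, +0.79738); u = 828.3·(-0.14476)/0.79738 + 319.2 = 168.8296, v = 600.9·(-0.24629)/0.79738 + 257.7 = 72.0986
M3: Pc = R·M3+t = (-0.26520, -0.22239, +0.75785); u = 828.3·(-0.26520)/0.75785 + 319.2 = 29.3436, v = 600.9·(-0.22239)/0.75785 + 257.7 = 81.3642

c0=(56.78, 182.11) c1=(194.39, 167.90) c2=(168.83, 72.10) c3=(29.34, 81.36)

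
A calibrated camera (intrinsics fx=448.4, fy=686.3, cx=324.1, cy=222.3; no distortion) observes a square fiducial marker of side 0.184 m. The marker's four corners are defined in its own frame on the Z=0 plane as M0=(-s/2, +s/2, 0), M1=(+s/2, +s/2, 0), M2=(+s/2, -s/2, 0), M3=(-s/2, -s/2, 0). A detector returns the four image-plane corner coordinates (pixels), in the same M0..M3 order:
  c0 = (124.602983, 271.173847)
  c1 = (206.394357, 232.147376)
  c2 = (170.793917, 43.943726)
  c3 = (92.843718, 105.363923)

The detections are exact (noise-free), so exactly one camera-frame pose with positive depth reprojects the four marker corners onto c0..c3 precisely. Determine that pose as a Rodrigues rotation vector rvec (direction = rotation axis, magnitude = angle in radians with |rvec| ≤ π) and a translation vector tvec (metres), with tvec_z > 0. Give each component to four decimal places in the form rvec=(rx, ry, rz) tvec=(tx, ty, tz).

Intrinsics K: fx=448.4, fy=686.3, cx=324.1, cy=222.3
Marker side s = 0.184 m; corners in marker frame (Z=0):
  M0 = (-0.0920, +0.0920, 0)
  M1 = (+0.0920, +0.0920, 0)
  M2 = (+0.0920, -0.0920, 0)
  M3 = (-0.0920, -0.0920, 0)
Detected image corners:
  c0 = (124.602983, 271.173847) px
  c1 = (206.394357, 232.147376) px
  c2 = (170.793917, 43.943726) px
  c3 = (92.843718, 105.363923) px
Planar DLT: solve 8×8 A·h = b for H (H[2,2]=1):
  H  [+332.96723 +186.18183 +146.19868]
  H  [-383.81152 +962.34695 +164.93670]
  H  [-0.68033 +0.02551 +1.00000]
B = K⁻¹H; ‖b₁‖=1.449555, ‖b₂‖=1.449555; λ = 2/(‖b₁‖+‖b₂‖) = 0.689867, sign → tz>0 ⇒ λ=+0.689867
r₁ = λ·B[:,0] = (+0.85151,-0.23378,-0.46934); r₂ = λ·B[:,1] = (+0.27372,+0.96165,+0.01760)
r₃ = r₁×r₂ = (+0.44723,-0.14345,+0.88284); SVD([r₁ r₂ r₃]) → R = UVᵀ:
  R  [+0.85151 +0.27372 +0.44723]
  R  [-0.23378 +0.96165 -0.14345]
  R  [-0.46934 +0.01760 +0.88284]
t = (-0.27370, -0.05766, +0.68987) m
tr R = 2.695998; θ = arccos((tr R − 1)/2) = 0.558598 rad = 32.005°
axis k = ((R−Rᵀ)₃₂, (R−Rᵀ)₁₃, (R−Rᵀ)₂₁) / (2 sinθ) = (+0.151938, +0.864688, -0.478779)
rvec = θ·k = (+0.084872, +0.483013, -0.267445)

rvec=(0.0849, 0.4830, -0.2674) tvec=(-0.2737, -0.0577, 0.6899)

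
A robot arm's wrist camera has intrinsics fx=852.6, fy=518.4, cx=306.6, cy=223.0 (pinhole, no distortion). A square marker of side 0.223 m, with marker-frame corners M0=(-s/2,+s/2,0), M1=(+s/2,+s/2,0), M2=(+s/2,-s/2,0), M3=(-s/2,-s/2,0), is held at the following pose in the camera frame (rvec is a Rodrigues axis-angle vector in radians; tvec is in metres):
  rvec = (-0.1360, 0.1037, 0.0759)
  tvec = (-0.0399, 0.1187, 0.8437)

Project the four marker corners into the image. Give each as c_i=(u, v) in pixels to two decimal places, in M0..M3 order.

Intrinsics K: fx=852.6, fy=518.4, cx=306.6, cy=223.0
Marker side s = 0.223 m; corners in marker frame (Z=0):
  M0 = (-0.1115, +0.1115, 0)
  M1 = (+0.1115, +0.1115, 0)
  M2 = (+0.1115, -0.1115, 0)
  M3 = (-0.1115, -0.1115, 0)
rvec = (-0.1360, 0.1037, 0.0759), |rvec| = θ = 0.18711 rad = 10.721°
Rodrigues: sinθ=0.18602, 1−cosθ=0.01745; R = I + sinθ·[k]× + (1−cosθ)·[k]×²:
    [+0.99177 -0.08249 +0.09795]
    [+0.06843 +0.98791 +0.13913]
    [-0.10824 -0.13128 +0.98542]
t = (-0.0399, 0.1187, 0.8437) m
M0: Pc = R·M0+t = (-0.15968, +0.22122, +0.84113); u = 852.6·(-0.15968)/0.84113 + 306.6 = 144.7432, v = 518.4·(+0.22122)/0.84113 + 223.0 = 359.3420
M1: Pc = R·M1+t = (+0.06148, +0.23648, +0.81699); u = 852.6·(+0.06148)/0.81699 + 306.6 = 370.7642, v = 518.4·(+0.23648)/0.81699 + 223.0 = 373.0526
M2: Pc = R·M2+t = (+0.07988, +0.01618, +0.84627); u = 852.6·(+0.07988)/0.84627 + 306.6 = 387.0771, v = 518.4·(+0.01618)/0.84627 + 223.0 = 232.9102
M3: Pc = R·M3+t = (-0.14128, +0.00092, +0.87041); u = 852.6·(-0.14128)/0.87041 + 306.6 = 168.2060, v = 518.4·(+0.00092)/0.87041 + 223.0 = 223.5472

c0=(144.74, 359.34) c1=(370.76, 373.05) c2=(387.08, 232.91) c3=(168.21, 223.55)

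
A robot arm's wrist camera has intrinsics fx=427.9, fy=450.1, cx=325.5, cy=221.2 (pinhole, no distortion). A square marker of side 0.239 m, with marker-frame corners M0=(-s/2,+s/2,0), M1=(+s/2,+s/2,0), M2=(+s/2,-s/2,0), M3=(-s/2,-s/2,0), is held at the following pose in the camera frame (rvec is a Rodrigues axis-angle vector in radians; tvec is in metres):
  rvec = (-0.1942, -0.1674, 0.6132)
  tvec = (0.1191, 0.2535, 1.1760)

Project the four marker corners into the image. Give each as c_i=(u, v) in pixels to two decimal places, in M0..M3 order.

Intrinsics K: fx=427.9, fy=450.1, cx=325.5, cy=221.2
Marker side s = 0.239 m; corners in marker frame (Z=0):
  M0 = (-0.1195, +0.1195, 0)
  M1 = (+0.1195, +0.1195, 0)
  M2 = (+0.1195, -0.1195, 0)
  M3 = (-0.1195, -0.1195, 0)
rvec = (-0.1942, -0.1674, 0.6132), |rvec| = θ = 0.66464 rad = 38.081°
Rodrigues: sinθ=0.61678, 1−cosθ=0.21286; R = I + sinθ·[k]× + (1−cosθ)·[k]×²:
    [+0.80531 -0.55337 -0.21273]
    [+0.58470 +0.80064 +0.13075]
    [+0.09796 -0.22968 +0.96832]
t = (0.1191, 0.2535, 1.1760) m
M0: Pc = R·M0+t = (-0.04326, +0.27930, +1.13685); u = 427.9·(-0.04326)/1.13685 + 325.5 = 309.2162, v = 450.1·(+0.27930)/1.13685 + 221.2 = 331.7820
M1: Pc = R·M1+t = (+0.14921, +0.41905, +1.16026); u = 427.9·(+0.14921)/1.16026 + 325.5 = 380.5267, v = 450.1·(+0.41905)/1.16026 + 221.2 = 383.7617
M2: Pc = R·M2+t = (+0.28146, +0.22770, +1.21515); u = 427.9·(+0.28146)/1.21515 + 325.5 = 424.6134, v = 450.1·(+0.22770)/1.21515 + 221.2 = 305.5399
M3: Pc = R·M3+t = (+0.08899, +0.08795, +1.19174); u = 427.9·(+0.08899)/1.19174 + 325.5 = 357.4537, v = 450.1·(+0.08795)/1.19174 + 221.2 = 254.4177

c0=(309.22, 331.78) c1=(380.53, 383.76) c2=(424.61, 305.54) c3=(357.45, 254.42)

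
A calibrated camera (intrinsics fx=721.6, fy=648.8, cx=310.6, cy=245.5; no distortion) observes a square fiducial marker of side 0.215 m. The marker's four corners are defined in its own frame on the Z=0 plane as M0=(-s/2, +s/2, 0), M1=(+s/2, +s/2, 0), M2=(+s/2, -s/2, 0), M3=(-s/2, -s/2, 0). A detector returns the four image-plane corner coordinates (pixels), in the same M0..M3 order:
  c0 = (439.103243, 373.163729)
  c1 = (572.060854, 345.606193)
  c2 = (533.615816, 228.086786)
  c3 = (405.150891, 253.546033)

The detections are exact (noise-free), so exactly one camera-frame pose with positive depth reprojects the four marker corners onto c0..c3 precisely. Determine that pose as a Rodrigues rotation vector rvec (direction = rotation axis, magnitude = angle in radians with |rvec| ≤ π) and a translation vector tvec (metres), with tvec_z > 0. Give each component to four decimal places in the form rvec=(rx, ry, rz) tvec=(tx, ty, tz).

Intrinsics K: fx=721.6, fy=648.8, cx=310.6, cy=245.5
Marker side s = 0.215 m; corners in marker frame (Z=0):
  M0 = (-0.1075, +0.1075, 0)
  M1 = (+0.1075, +0.1075, 0)
  M2 = (+0.1075, -0.1075, 0)
  M3 = (-0.1075, -0.1075, 0)
Detected image corners:
  c0 = (439.103243, 373.163729) px
  c1 = (572.060854, 345.606193) px
  c2 = (533.615816, 228.086786) px
  c3 = (405.150891, 253.546033) px
Planar DLT: solve 8×8 A·h = b for H (H[2,2]=1):
  H  [+629.14451 +84.56321 +487.45613]
  H  [-110.04384 +499.83821 +298.94197]
  H  [+0.04385 -0.17201 +1.00000]
B = K⁻¹H; ‖b₁‖=0.874186, ‖b₂‖=0.874186; λ = 2/(‖b₁‖+‖b₂‖) = 1.143921, sign → tz>0 ⇒ λ=+1.143921
r₁ = λ·B[:,0] = (+0.97576,-0.21300,+0.05017); r₂ = λ·B[:,1] = (+0.21875,+0.95574,-0.19677)
r₃ = r₁×r₂ = (-0.00603,+0.20297,+0.97917); SVD([r₁ r₂ r₃]) → R = UVᵀ:
  R  [+0.97576 +0.21875 -0.00603]
  R  [-0.21300 +0.95574 +0.20297]
  R  [+0.05017 -0.19677 +0.97917]
t = (+0.28036, +0.09423, +1.14392) m
tr R = 2.910665; θ = arccos((tr R − 1)/2) = 0.300014 rad = 17.190°
axis k = ((R−Rᵀ)₃₂, (R−Rᵀ)₁₃, (R−Rᵀ)₂₁) / (2 sinθ) = (-0.676299, -0.095082, -0.730465)
rvec = θ·k = (-0.202899, -0.028526, -0.219149)

rvec=(-0.2029, -0.0285, -0.2191) tvec=(0.2804, 0.0942, 1.1439)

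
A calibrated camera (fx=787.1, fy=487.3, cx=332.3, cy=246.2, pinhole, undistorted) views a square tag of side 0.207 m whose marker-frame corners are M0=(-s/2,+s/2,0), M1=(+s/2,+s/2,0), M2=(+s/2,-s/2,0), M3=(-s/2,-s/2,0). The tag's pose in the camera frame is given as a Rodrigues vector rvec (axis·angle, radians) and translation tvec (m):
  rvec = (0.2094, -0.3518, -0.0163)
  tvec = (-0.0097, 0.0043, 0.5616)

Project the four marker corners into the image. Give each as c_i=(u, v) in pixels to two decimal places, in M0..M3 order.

c0=(175.68, 344.91) c1=(440.97, 325.14) c2=(454.84, 159.53) c3=(169.04, 157.86)

Intrinsics K: fx=787.1, fy=487.3, cx=332.3, cy=246.2
Marker side s = 0.207 m; corners in marker frame (Z=0):
  M0 = (-0.1035, +0.1035, 0)
  M1 = (+0.1035, +0.1035, 0)
  M2 = (+0.1035, -0.1035, 0)
  M3 = (-0.1035, -0.1035, 0)
rvec = (0.2094, -0.3518, -0.0163), |rvec| = θ = 0.40973 rad = 23.476°
Rodrigues: sinθ=0.39836, 1−cosθ=0.08277; R = I + sinθ·[k]× + (1−cosθ)·[k]×²:
    [+0.93885 -0.02047 -0.34372]
    [-0.05217 +0.97825 -0.20076]
    [+0.34036 +0.20642 +0.91736]
t = (-0.0097, 0.0043, 0.5616) m
M0: Pc = R·M0+t = (-0.10899, +0.11095, +0.54774); u = 787.1·(-0.10899)/0.54774 + 332.3 = 175.6814, v = 487.3·(+0.11095)/0.54774 + 246.2 = 344.9063
M1: Pc = R·M1+t = (+0.08535, +0.10015, +0.61819); u = 787.1·(+0.08535)/0.61819 + 332.3 = 440.9726, v = 487.3·(+0.10015)/0.61819 + 246.2 = 325.1445
M2: Pc = R·M2+t = (+0.08959, -0.10235, +0.57546); u = 787.1·(+0.08959)/0.57546 + 332.3 = 454.8381, v = 487.3·(-0.10235)/0.57546 + 246.2 = 159.5318
M3: Pc = R·M3+t = (-0.10475, -0.09155, +0.50501); u = 787.1·(-0.10475)/0.50501 + 332.3 = 169.0353, v = 487.3·(-0.09155)/0.50501 + 246.2 = 157.8609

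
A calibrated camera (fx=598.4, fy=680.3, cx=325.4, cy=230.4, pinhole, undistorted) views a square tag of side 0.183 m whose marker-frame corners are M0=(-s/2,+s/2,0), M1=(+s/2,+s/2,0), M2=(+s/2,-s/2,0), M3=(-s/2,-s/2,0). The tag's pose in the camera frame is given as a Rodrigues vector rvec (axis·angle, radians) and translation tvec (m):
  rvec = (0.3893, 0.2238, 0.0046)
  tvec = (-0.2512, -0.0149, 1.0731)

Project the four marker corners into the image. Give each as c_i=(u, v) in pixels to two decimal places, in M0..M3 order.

c0=(146.55, 269.90) c1=(238.25, 276.74) c2=(228.22, 166.80) c3=(130.92, 163.61)

Intrinsics K: fx=598.4, fy=680.3, cx=325.4, cy=230.4
Marker side s = 0.183 m; corners in marker frame (Z=0):
  M0 = (-0.0915, +0.0915, 0)
  M1 = (+0.0915, +0.0915, 0)
  M2 = (+0.0915, -0.0915, 0)
  M3 = (-0.0915, -0.0915, 0)
rvec = (0.3893, 0.2238, 0.0046), |rvec| = θ = 0.44907 rad = 25.730°
Rodrigues: sinθ=0.43413, 1−cosθ=0.09915; R = I + sinθ·[k]× + (1−cosθ)·[k]×²:
    [+0.97536 +0.03839 +0.21723]
    [+0.04728 +0.92548 -0.37584]
    [-0.21547 +0.37685 +0.90086]
t = (-0.2512, -0.0149, 1.0731) m
M0: Pc = R·M0+t = (-0.33693, +0.06545, +1.12730); u = 598.4·(-0.33693)/1.12730 + 325.4 = 146.5467, v = 680.3·(+0.06545)/1.12730 + 230.4 = 269.9006
M1: Pc = R·M1+t = (-0.15844, +0.07411, +1.08787); u = 598.4·(-0.15844)/1.08787 + 325.4 = 238.2464, v = 680.3·(+0.07411)/1.08787 + 230.4 = 276.7433
M2: Pc = R·M2+t = (-0.16547, -0.09525, +1.01890); u = 598.4·(-0.16547)/1.01890 + 325.4 = 228.2216, v = 680.3·(-0.09525)/1.01890 + 230.4 = 166.8003
M3: Pc = R·M3+t = (-0.34396, -0.10391, +1.05833); u = 598.4·(-0.34396)/1.05833 + 325.4 = 130.9200, v = 680.3·(-0.10391)/1.05833 + 230.4 = 163.6079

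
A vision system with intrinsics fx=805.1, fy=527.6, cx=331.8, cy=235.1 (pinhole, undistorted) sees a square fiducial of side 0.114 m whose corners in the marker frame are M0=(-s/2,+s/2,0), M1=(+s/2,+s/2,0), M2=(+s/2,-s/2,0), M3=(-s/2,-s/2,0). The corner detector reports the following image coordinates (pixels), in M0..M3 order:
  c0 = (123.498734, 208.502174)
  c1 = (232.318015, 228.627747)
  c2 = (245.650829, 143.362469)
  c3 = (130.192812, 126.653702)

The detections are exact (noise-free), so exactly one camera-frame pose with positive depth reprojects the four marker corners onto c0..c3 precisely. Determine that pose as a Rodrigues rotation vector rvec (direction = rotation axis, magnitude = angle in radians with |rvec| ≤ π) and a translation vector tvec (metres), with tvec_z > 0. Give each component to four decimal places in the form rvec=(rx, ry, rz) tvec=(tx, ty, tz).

Intrinsics K: fx=805.1, fy=527.6, cx=331.8, cy=235.1
Marker side s = 0.114 m; corners in marker frame (Z=0):
  M0 = (-0.0570, +0.0570, 0)
  M1 = (+0.0570, +0.0570, 0)
  M2 = (+0.0570, -0.0570, 0)
  M3 = (-0.0570, -0.0570, 0)
Detected image corners:
  c0 = (123.498734, 208.502174) px
  c1 = (232.318015, 228.627747) px
  c2 = (245.650829, 143.362469) px
  c3 = (130.192812, 126.653702) px
Planar DLT: solve 8×8 A·h = b for H (H[2,2]=1):
  H  [+898.00084 +0.34298 +181.29570]
  H  [+79.92777 +817.04007 +177.68095]
  H  [-0.46403 +0.47787 +1.00000]
B = K⁻¹H; ‖b₁‖=1.432117, ‖b₂‖=1.432117; λ = 2/(‖b₁‖+‖b₂‖) = 0.698267, sign → tz>0 ⇒ λ=+0.698267
r₁ = λ·B[:,0] = (+0.91238,+0.25017,-0.32402); r₂ = λ·B[:,1] = (-0.13722,+0.93264,+0.33368)
r₃ = r₁×r₂ = (+0.38567,-0.25998,+0.88525); SVD([r₁ r₂ r₃]) → R = UVᵀ:
  R  [+0.91238 -0.13722 +0.38567]
  R  [+0.25017 +0.93264 -0.25998]
  R  [-0.32402 +0.33368 +0.88525]
t = (-0.13053, -0.07599, +0.69827) m
tr R = 2.730271; θ = arccos((tr R − 1)/2) = 0.525376 rad = 30.102°
axis k = ((R−Rᵀ)₃₂, (R−Rᵀ)₁₃, (R−Rᵀ)₂₁) / (2 sinθ) = (+0.591844, +0.707511, +0.386198)
rvec = θ·k = (+0.310940, +0.371709, +0.202899)

rvec=(0.3109, 0.3717, 0.2029) tvec=(-0.1305, -0.0760, 0.6983)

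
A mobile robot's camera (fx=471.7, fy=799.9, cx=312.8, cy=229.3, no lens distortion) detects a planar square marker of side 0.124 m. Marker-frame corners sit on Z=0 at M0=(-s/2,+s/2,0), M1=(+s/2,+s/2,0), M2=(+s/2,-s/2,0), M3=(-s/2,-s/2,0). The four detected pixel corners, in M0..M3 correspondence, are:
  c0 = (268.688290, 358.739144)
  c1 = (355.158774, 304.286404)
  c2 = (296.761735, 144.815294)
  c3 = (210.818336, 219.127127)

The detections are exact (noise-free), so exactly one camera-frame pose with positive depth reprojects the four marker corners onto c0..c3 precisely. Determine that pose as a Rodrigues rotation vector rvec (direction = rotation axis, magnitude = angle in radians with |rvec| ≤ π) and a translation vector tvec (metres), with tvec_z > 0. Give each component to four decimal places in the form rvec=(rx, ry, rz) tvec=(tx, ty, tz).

Intrinsics K: fx=471.7, fy=799.9, cx=312.8, cy=229.3
Marker side s = 0.124 m; corners in marker frame (Z=0):
  M0 = (-0.0620, +0.0620, 0)
  M1 = (+0.0620, +0.0620, 0)
  M2 = (+0.0620, -0.0620, 0)
  M3 = (-0.0620, -0.0620, 0)
Detected image corners:
  c0 = (268.688290, 358.739144) px
  c1 = (355.158774, 304.286404) px
  c2 = (296.761735, 144.815294) px
  c3 = (210.818336, 219.127127) px
Planar DLT: solve 8×8 A·h = b for H (H[2,2]=1):
  H  [+455.86254 +616.21467 +281.53453]
  H  [-733.94154 +1335.66695 +260.84890]
  H  [-0.84645 +0.52149 +1.00000]
B = K⁻¹H; ‖b₁‖=1.872412, ‖b₂‖=1.872412; λ = 2/(‖b₁‖+‖b₂‖) = 0.534070, sign → tz>0 ⇒ λ=+0.534070
r₁ = λ·B[:,0] = (+0.81592,-0.36044,-0.45206); r₂ = λ·B[:,1] = (+0.51300,+0.81195,+0.27851)
r₃ = r₁×r₂ = (+0.26666,-0.45915,+0.84739); SVD([r₁ r₂ r₃]) → R = UVᵀ:
  R  [+0.81592 +0.51300 +0.26666]
  R  [-0.36044 +0.81195 -0.45915]
  R  [-0.45206 +0.27851 +0.84739]
t = (-0.03540, +0.02106, +0.53407) m
tr R = 2.475254; θ = arccos((tr R − 1)/2) = 0.741247 rad = 42.470°
axis k = ((R−Rᵀ)₃₂, (R−Rᵀ)₁₃, (R−Rᵀ)₂₁) / (2 sinθ) = (+0.546251, +0.532225, -0.646797)
rvec = θ·k = (+0.404907, +0.394510, -0.479436)

rvec=(0.4049, 0.3945, -0.4794) tvec=(-0.0354, 0.0211, 0.5341)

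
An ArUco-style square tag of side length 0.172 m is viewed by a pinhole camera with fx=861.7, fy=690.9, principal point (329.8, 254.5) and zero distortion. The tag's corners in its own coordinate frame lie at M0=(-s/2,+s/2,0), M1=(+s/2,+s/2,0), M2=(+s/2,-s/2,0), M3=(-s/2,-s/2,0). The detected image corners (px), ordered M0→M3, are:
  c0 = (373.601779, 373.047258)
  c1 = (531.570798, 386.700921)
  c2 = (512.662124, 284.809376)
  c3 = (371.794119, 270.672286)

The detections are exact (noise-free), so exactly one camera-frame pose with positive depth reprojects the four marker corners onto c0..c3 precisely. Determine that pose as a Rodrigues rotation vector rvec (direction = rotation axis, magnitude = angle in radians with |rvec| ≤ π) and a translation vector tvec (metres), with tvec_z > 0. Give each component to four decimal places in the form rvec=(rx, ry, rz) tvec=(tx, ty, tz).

rvec=(-0.7045, -0.1552, 0.0799) tvec=(0.1322, 0.0998, 0.9651)

Intrinsics K: fx=861.7, fy=690.9, cx=329.8, cy=254.5
Marker side s = 0.172 m; corners in marker frame (Z=0):
  M0 = (-0.0860, +0.0860, 0)
  M1 = (+0.0860, +0.0860, 0)
  M2 = (+0.0860, -0.0860, 0)
  M3 = (-0.0860, -0.0860, 0)
Detected image corners:
  c0 = (373.601779, 373.047258) px
  c1 = (531.570798, 386.700921) px
  c2 = (512.662124, 284.809376) px
  c3 = (371.794119, 270.672286) px
Planar DLT: solve 8×8 A·h = b for H (H[2,2]=1):
  H  [+919.15105 -240.67385 +447.87284]
  H  [+120.05348 +372.27557 +325.92009]
  H  [+0.11917 -0.67367 +1.00000]
B = K⁻¹H; ‖b₁‖=1.036162, ‖b₂‖=1.036162; λ = 2/(‖b₁‖+‖b₂‖) = 0.965100, sign → tz>0 ⇒ λ=+0.965100
r₁ = λ·B[:,0] = (+0.98543,+0.12533,+0.11501); r₂ = λ·B[:,1] = (-0.02072,+0.75951,-0.65016)
r₃ = r₁×r₂ = (-0.16884,+0.63830,+0.75104); SVD([r₁ r₂ r₃]) → R = UVᵀ:
  R  [+0.98543 -0.02072 -0.16884]
  R  [+0.12533 +0.75951 +0.63830]
  R  [+0.11501 -0.65016 +0.75104]
t = (+0.13224, +0.09976, +0.96510) m
tr R = 2.495982; θ = arccos((tr R − 1)/2) = 0.725766 rad = 41.583°
axis k = ((R−Rᵀ)₃₂, (R−Rᵀ)₁₃, (R−Rᵀ)₂₁) / (2 sinθ) = (-0.970653, -0.213840, +0.110025)
rvec = θ·k = (-0.704467, -0.155198, +0.079853)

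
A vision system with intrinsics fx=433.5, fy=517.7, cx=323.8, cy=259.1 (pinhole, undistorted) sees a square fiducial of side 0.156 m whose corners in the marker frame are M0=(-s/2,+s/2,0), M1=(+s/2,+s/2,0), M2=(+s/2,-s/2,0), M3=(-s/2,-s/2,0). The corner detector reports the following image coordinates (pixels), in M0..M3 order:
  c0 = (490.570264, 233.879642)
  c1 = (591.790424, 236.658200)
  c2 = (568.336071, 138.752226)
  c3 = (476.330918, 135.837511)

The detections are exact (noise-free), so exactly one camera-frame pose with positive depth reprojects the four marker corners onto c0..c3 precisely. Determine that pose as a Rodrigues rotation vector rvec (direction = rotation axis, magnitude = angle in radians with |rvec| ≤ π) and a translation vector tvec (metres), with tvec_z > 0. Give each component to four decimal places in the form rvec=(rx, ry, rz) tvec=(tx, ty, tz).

Intrinsics K: fx=433.5, fy=517.7, cx=323.8, cy=259.1
Marker side s = 0.156 m; corners in marker frame (Z=0):
  M0 = (-0.0780, +0.0780, 0)
  M1 = (+0.0780, +0.0780, 0)
  M2 = (+0.0780, -0.0780, 0)
  M3 = (-0.0780, -0.0780, 0)
Detected image corners:
  c0 = (490.570264, 233.879642) px
  c1 = (591.790424, 236.658200) px
  c2 = (568.336071, 138.752226) px
  c3 = (476.330918, 135.837511) px
Planar DLT: solve 8×8 A·h = b for H (H[2,2]=1):
  H  [+632.15580 -207.03261 +531.40474]
  H  [+23.26572 +513.16728 +183.92866]
  H  [+0.02683 -0.61665 +1.00000]
B = K⁻¹H; ‖b₁‖=1.438819, ‖b₂‖=1.438819; λ = 2/(‖b₁‖+‖b₂‖) = 0.695015, sign → tz>0 ⇒ λ=+0.695015
r₁ = λ·B[:,0] = (+0.99959,+0.02190,+0.01864); r₂ = λ·B[:,1] = (-0.01180,+0.90343,-0.42858)
r₃ = r₁×r₂ = (-0.02623,+0.42818,+0.90331); SVD([r₁ r₂ r₃]) → R = UVᵀ:
  R  [+0.99959 -0.01180 -0.02623]
  R  [+0.02190 +0.90343 +0.42818]
  R  [+0.01864 -0.42858 +0.90331]
t = (+0.33285, -0.10092, +0.69501) m
tr R = 2.806324; θ = arccos((tr R − 1)/2) = 0.443717 rad = 25.423°
axis k = ((R−Rᵀ)₃₂, (R−Rᵀ)₁₃, (R−Rᵀ)₂₁) / (2 sinθ) = (-0.997861, -0.052265, +0.039257)
rvec = θ·k = (-0.442768, -0.023191, +0.017419)

rvec=(-0.4428, -0.0232, 0.0174) tvec=(0.3328, -0.1009, 0.6950)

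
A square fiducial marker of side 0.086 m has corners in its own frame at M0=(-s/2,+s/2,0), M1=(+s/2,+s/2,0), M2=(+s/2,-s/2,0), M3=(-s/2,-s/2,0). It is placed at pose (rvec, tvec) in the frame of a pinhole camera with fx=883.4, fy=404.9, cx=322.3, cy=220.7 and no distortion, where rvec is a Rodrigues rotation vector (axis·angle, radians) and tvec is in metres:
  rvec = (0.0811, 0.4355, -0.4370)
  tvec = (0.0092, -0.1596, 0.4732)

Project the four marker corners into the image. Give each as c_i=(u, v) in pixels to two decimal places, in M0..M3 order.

c0=(308.73, 135.03) c1=(444.07, 98.06) c2=(372.60, 29.32) c3=(242.94, 71.28)

Intrinsics K: fx=883.4, fy=404.9, cx=322.3, cy=220.7
Marker side s = 0.086 m; corners in marker frame (Z=0):
  M0 = (-0.0430, +0.0430, 0)
  M1 = (+0.0430, +0.0430, 0)
  M2 = (+0.0430, -0.0430, 0)
  M3 = (-0.0430, -0.0430, 0)
rvec = (0.0811, 0.4355, -0.4370), |rvec| = θ = 0.62226 rad = 35.653°
Rodrigues: sinθ=0.58287, 1−cosθ=0.18744; R = I + sinθ·[k]× + (1−cosθ)·[k]×²:
    [+0.81575 +0.42644 +0.39078]
    [-0.39224 +0.90437 -0.16809]
    [-0.42509 -0.01616 +0.90501]
t = (0.0092, -0.1596, 0.4732) m
M0: Pc = R·M0+t = (-0.00754, -0.10385, +0.49078); u = 883.4·(-0.00754)/0.49078 + 322.3 = 308.7275, v = 404.9·(-0.10385)/0.49078 + 220.7 = 135.0268
M1: Pc = R·M1+t = (+0.06261, -0.13758, +0.45423); u = 883.4·(+0.06261)/0.45423 + 322.3 = 444.0744, v = 404.9·(-0.13758)/0.45423 + 220.7 = 98.0618
M2: Pc = R·M2+t = (+0.02594, -0.21535, +0.45562); u = 883.4·(+0.02594)/0.45562 + 322.3 = 372.5962, v = 404.9·(-0.21535)/0.45562 + 220.7 = 29.3173
M3: Pc = R·M3+t = (-0.04421, -0.18162, +0.49217); u = 883.4·(-0.04421)/0.49217 + 322.3 = 242.9407, v = 404.9·(-0.18162)/0.49217 + 220.7 = 71.2841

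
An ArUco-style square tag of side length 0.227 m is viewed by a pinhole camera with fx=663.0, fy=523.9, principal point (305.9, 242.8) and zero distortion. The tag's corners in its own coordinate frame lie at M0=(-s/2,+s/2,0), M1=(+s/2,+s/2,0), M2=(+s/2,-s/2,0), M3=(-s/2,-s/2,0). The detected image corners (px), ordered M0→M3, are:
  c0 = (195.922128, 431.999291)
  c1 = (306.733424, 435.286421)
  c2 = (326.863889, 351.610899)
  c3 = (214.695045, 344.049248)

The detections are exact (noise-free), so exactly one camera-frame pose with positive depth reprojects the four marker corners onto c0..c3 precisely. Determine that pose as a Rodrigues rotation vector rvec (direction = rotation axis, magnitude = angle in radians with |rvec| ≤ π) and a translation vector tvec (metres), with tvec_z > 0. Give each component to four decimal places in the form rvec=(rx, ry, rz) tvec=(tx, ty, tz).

Intrinsics K: fx=663.0, fy=523.9, cx=305.9, cy=242.8
Marker side s = 0.227 m; corners in marker frame (Z=0):
  M0 = (-0.1135, +0.1135, 0)
  M1 = (+0.1135, +0.1135, 0)
  M2 = (+0.1135, -0.1135, 0)
  M3 = (-0.1135, -0.1135, 0)
Detected image corners:
  c0 = (195.922128, 431.999291) px
  c1 = (306.733424, 435.286421) px
  c2 = (326.863889, 351.610899) px
  c3 = (214.695045, 344.049248) px
Planar DLT: solve 8×8 A·h = b for H (H[2,2]=1):
  H  [+546.89923 -62.02702 +262.30528]
  H  [+107.29509 +413.32845 +391.24503]
  H  [+0.21369 +0.09092 +1.00000]
B = K⁻¹H; ‖b₁‖=0.764428, ‖b₂‖=0.764428; λ = 2/(‖b₁‖+‖b₂‖) = 1.308168, sign → tz>0 ⇒ λ=+1.308168
r₁ = λ·B[:,0] = (+0.95011,+0.13836,+0.27954); r₂ = λ·B[:,1] = (-0.17726,+0.97695,+0.11894)
r₃ = r₁×r₂ = (-0.25664,-0.16256,+0.95274); SVD([r₁ r₂ r₃]) → R = UVᵀ:
  R  [+0.95011 -0.17726 -0.25664]
  R  [+0.13836 +0.97695 -0.16256]
  R  [+0.27954 +0.11894 +0.95274]
t = (-0.08602, +0.37066, +1.30817) m
tr R = 2.879799; θ = arccos((tr R − 1)/2) = 0.348460 rad = 19.965°
axis k = ((R−Rᵀ)₃₂, (R−Rᵀ)₁₃, (R−Rᵀ)₂₁) / (2 sinθ) = (+0.412217, -0.785153, +0.462182)
rvec = θ·k = (+0.143641, -0.273595, +0.161052)

rvec=(0.1436, -0.2736, 0.1611) tvec=(-0.0860, 0.3707, 1.3082)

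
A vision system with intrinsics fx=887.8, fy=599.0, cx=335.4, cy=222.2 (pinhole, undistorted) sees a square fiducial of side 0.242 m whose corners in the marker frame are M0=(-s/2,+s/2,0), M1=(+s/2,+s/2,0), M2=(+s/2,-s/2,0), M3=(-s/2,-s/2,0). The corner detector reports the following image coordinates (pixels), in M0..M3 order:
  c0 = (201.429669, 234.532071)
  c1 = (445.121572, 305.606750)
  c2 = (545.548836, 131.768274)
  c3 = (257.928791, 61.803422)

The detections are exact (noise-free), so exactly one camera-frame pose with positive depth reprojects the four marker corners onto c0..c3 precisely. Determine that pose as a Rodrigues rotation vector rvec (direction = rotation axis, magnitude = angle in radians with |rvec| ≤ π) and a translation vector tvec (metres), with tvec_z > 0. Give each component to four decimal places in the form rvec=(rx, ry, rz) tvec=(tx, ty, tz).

rvec=(0.4267, 0.2887, 0.3350) tvec=(0.0166, -0.0416, 0.7416)

Intrinsics K: fx=887.8, fy=599.0, cx=335.4, cy=222.2
Marker side s = 0.242 m; corners in marker frame (Z=0):
  M0 = (-0.1210, +0.1210, 0)
  M1 = (+0.1210, +0.1210, 0)
  M2 = (+0.1210, -0.1210, 0)
  M3 = (-0.1210, -0.1210, 0)
Detected image corners:
  c0 = (201.429669, 234.532071) px
  c1 = (445.121572, 305.606750) px
  c2 = (545.548836, 131.768274) px
  c3 = (257.928791, 61.803422) px
Planar DLT: solve 8×8 A·h = b for H (H[2,2]=1):
  H  [+992.57761 -102.65132 +355.27534]
  H  [+241.70416 +826.57885 +188.58937]
  H  [-0.27186 +0.60300 +1.00000]
B = K⁻¹H; ‖b₁‖=1.348503, ‖b₂‖=1.348503; λ = 2/(‖b₁‖+‖b₂‖) = 0.741563, sign → tz>0 ⇒ λ=+0.741563
r₁ = λ·B[:,0] = (+0.90525,+0.37402,-0.20160); r₂ = λ·B[:,1] = (-0.25467,+0.85743,+0.44716)
r₃ = r₁×r₂ = (+0.34011,-0.35345,+0.87144); SVD([r₁ r₂ r₃]) → R = UVᵀ:
  R  [+0.90525 -0.25467 +0.34011]
  R  [+0.37402 +0.85743 -0.35345]
  R  [-0.20160 +0.44716 +0.87144]
t = (+0.01660, -0.04161, +0.74156) m
tr R = 2.634113; θ = arccos((tr R − 1)/2) = 0.614509 rad = 35.209°
axis k = ((R−Rᵀ)₃₂, (R−Rᵀ)₁₃, (R−Rᵀ)₂₁) / (2 sinθ) = (+0.694301, +0.469779, +0.545210)
rvec = θ·k = (+0.426654, +0.288684, +0.335037)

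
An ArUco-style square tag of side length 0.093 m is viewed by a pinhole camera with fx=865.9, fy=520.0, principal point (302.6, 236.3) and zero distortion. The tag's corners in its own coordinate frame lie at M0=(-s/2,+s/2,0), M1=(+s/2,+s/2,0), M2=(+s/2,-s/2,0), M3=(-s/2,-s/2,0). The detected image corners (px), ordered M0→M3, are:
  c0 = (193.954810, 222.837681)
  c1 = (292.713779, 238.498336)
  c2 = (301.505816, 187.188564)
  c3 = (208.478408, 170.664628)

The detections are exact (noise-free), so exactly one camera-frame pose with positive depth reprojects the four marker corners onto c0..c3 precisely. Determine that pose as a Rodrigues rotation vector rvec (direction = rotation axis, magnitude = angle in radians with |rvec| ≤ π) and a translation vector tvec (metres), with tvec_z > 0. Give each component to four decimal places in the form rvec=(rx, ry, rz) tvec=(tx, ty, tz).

Intrinsics K: fx=865.9, fy=520.0, cx=302.6, cy=236.3
Marker side s = 0.093 m; corners in marker frame (Z=0):
  M0 = (-0.0465, +0.0465, 0)
  M1 = (+0.0465, +0.0465, 0)
  M2 = (+0.0465, -0.0465, 0)
  M3 = (-0.0465, -0.0465, 0)
Detected image corners:
  c0 = (193.954810, 222.837681) px
  c1 = (292.713779, 238.498336) px
  c2 = (301.505816, 187.188564) px
  c3 = (208.478408, 170.664628) px
Planar DLT: solve 8×8 A·h = b for H (H[2,2]=1):
  H  [+1121.31418 -273.89367 +250.14018]
  H  [+248.01198 +433.75828 +204.21434]
  H  [+0.36547 -0.59826 +1.00000]
B = K⁻¹H; ‖b₁‖=1.262015, ‖b₂‖=1.262015; λ = 2/(‖b₁‖+‖b₂‖) = 0.792383, sign → tz>0 ⇒ λ=+0.792383
r₁ = λ·B[:,0] = (+0.92491,+0.24633,+0.28959); r₂ = λ·B[:,1] = (-0.08498,+0.87639,-0.47405)
r₃ = r₁×r₂ = (-0.37057,+0.41385,+0.83151); SVD([r₁ r₂ r₃]) → R = UVᵀ:
  R  [+0.92491 -0.08498 -0.37057]
  R  [+0.24633 +0.87639 +0.41385]
  R  [+0.28959 -0.47405 +0.83151]
t = (-0.04801, -0.04889, +0.79238) m
tr R = 2.632809; θ = arccos((tr R − 1)/2) = 0.615639 rad = 35.274°
axis k = ((R−Rᵀ)₃₂, (R−Rᵀ)₁₃, (R−Rᵀ)₂₁) / (2 sinθ) = (-0.768769, -0.571586, +0.286852)
rvec = θ·k = (-0.473284, -0.351891, +0.176597)

rvec=(-0.4733, -0.3519, 0.1766) tvec=(-0.0480, -0.0489, 0.7924)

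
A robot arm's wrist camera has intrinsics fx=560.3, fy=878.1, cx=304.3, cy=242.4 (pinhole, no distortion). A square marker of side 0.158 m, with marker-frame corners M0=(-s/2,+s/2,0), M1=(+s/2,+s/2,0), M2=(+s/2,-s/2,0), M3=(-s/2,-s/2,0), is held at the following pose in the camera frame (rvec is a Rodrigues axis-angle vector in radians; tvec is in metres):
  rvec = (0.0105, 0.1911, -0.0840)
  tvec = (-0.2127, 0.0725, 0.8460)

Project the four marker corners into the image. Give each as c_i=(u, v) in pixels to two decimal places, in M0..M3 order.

c0=(119.97, 403.22) c1=(217.51, 395.28) c2=(208.48, 228.95) c3=(111.21, 242.70)

Intrinsics K: fx=560.3, fy=878.1, cx=304.3, cy=242.4
Marker side s = 0.158 m; corners in marker frame (Z=0):
  M0 = (-0.0790, +0.0790, 0)
  M1 = (+0.0790, +0.0790, 0)
  M2 = (+0.0790, -0.0790, 0)
  M3 = (-0.0790, -0.0790, 0)
rvec = (0.0105, 0.1911, -0.0840), |rvec| = θ = 0.20901 rad = 11.975°
Rodrigues: sinθ=0.20749, 1−cosθ=0.02176; R = I + sinθ·[k]× + (1−cosθ)·[k]×²:
    [+0.97829 +0.08439 +0.18927]
    [-0.08239 +0.99643 -0.01842]
    [-0.19015 +0.00243 +0.98175]
t = (-0.2127, 0.0725, 0.8460) m
M0: Pc = R·M0+t = (-0.28332, +0.15773, +0.86121); u = 560.3·(-0.28332)/0.86121 + 304.3 = 119.9750, v = 878.1·(+0.15773)/0.86121 + 242.4 = 403.2194
M1: Pc = R·M1+t = (-0.12875, +0.14471, +0.83117); u = 560.3·(-0.12875)/0.83117 + 304.3 = 217.5095, v = 878.1·(+0.14471)/0.83117 + 242.4 = 395.2798
M2: Pc = R·M2+t = (-0.14208, -0.01273, +0.83079); u = 560.3·(-0.14208)/0.83079 + 304.3 = 208.4771, v = 878.1·(-0.01273)/0.83079 + 242.4 = 228.9484
M3: Pc = R·M3+t = (-0.29665, +0.00029, +0.86083); u = 560.3·(-0.29665)/0.86083 + 304.3 = 111.2143, v = 878.1·(+0.00029)/0.86083 + 242.4 = 242.6967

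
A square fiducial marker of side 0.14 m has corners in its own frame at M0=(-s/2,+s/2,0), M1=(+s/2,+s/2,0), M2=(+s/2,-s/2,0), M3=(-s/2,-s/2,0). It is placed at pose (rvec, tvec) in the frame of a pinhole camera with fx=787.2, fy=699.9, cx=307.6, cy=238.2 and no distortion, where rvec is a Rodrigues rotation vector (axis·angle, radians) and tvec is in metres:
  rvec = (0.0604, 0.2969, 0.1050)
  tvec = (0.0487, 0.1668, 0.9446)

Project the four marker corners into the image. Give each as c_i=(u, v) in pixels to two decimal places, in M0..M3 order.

Intrinsics K: fx=787.2, fy=699.9, cx=307.6, cy=238.2
Marker side s = 0.14 m; corners in marker frame (Z=0):
  M0 = (-0.0700, +0.0700, 0)
  M1 = (+0.0700, +0.0700, 0)
  M2 = (+0.0700, -0.0700, 0)
  M3 = (-0.0700, -0.0700, 0)
rvec = (0.0604, 0.2969, 0.1050), |rvec| = θ = 0.32066 rad = 18.372°
Rodrigues: sinθ=0.31519, 1−cosθ=0.05097; R = I + sinθ·[k]× + (1−cosθ)·[k]×²:
    [+0.95084 -0.09432 +0.29498]
    [+0.11210 +0.99273 -0.04392]
    [-0.28869 +0.07482 +0.95449]
t = (0.0487, 0.1668, 0.9446) m
M0: Pc = R·M0+t = (-0.02446, +0.22844, +0.97005); u = 787.2·(-0.02446)/0.97005 + 307.6 = 287.7498, v = 699.9·(+0.22844)/0.97005 + 238.2 = 403.0250
M1: Pc = R·M1+t = (+0.10866, +0.24414, +0.92963); u = 787.2·(+0.10866)/0.92963 + 307.6 = 399.6088, v = 699.9·(+0.24414)/0.92963 + 238.2 = 422.0067
M2: Pc = R·M2+t = (+0.12186, +0.10516, +0.91915); u = 787.2·(+0.12186)/0.91915 + 307.6 = 411.9666, v = 699.9·(+0.10516)/0.91915 + 238.2 = 318.2723
M3: Pc = R·M3+t = (-0.01126, +0.08946, +0.95957); u = 787.2·(-0.01126)/0.95957 + 307.6 = 298.3658, v = 699.9·(+0.08946)/0.95957 + 238.2 = 303.4527

c0=(287.75, 403.02) c1=(399.61, 422.01) c2=(411.97, 318.27) c3=(298.37, 303.45)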